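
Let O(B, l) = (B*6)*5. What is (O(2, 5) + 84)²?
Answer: 20736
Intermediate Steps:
O(B, l) = 30*B (O(B, l) = (6*B)*5 = 30*B)
(O(2, 5) + 84)² = (30*2 + 84)² = (60 + 84)² = 144² = 20736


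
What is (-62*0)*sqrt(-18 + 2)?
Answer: 0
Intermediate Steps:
(-62*0)*sqrt(-18 + 2) = 0*sqrt(-16) = 0*(4*I) = 0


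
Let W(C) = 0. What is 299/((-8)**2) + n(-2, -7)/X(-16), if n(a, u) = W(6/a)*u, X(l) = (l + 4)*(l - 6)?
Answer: 299/64 ≈ 4.6719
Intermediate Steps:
X(l) = (-6 + l)*(4 + l) (X(l) = (4 + l)*(-6 + l) = (-6 + l)*(4 + l))
n(a, u) = 0 (n(a, u) = 0*u = 0)
299/((-8)**2) + n(-2, -7)/X(-16) = 299/((-8)**2) + 0/(-24 + (-16)**2 - 2*(-16)) = 299/64 + 0/(-24 + 256 + 32) = 299*(1/64) + 0/264 = 299/64 + 0*(1/264) = 299/64 + 0 = 299/64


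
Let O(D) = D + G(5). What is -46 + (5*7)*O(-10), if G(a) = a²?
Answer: 479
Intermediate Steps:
O(D) = 25 + D (O(D) = D + 5² = D + 25 = 25 + D)
-46 + (5*7)*O(-10) = -46 + (5*7)*(25 - 10) = -46 + 35*15 = -46 + 525 = 479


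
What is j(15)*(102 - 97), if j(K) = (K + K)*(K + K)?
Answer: 4500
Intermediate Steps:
j(K) = 4*K**2 (j(K) = (2*K)*(2*K) = 4*K**2)
j(15)*(102 - 97) = (4*15**2)*(102 - 97) = (4*225)*5 = 900*5 = 4500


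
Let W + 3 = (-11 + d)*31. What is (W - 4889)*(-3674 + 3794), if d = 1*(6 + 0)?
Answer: -605640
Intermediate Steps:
d = 6 (d = 1*6 = 6)
W = -158 (W = -3 + (-11 + 6)*31 = -3 - 5*31 = -3 - 155 = -158)
(W - 4889)*(-3674 + 3794) = (-158 - 4889)*(-3674 + 3794) = -5047*120 = -605640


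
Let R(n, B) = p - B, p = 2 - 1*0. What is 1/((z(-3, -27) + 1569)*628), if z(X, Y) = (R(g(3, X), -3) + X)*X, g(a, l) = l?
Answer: 1/981564 ≈ 1.0188e-6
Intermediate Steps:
p = 2 (p = 2 + 0 = 2)
R(n, B) = 2 - B
z(X, Y) = X*(5 + X) (z(X, Y) = ((2 - 1*(-3)) + X)*X = ((2 + 3) + X)*X = (5 + X)*X = X*(5 + X))
1/((z(-3, -27) + 1569)*628) = 1/((-3*(5 - 3) + 1569)*628) = 1/((-3*2 + 1569)*628) = 1/((-6 + 1569)*628) = 1/(1563*628) = 1/981564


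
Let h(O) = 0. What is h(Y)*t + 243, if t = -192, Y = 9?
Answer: 243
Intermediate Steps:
h(Y)*t + 243 = 0*(-192) + 243 = 0 + 243 = 243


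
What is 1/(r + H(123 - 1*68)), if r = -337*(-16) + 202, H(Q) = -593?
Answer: 1/5001 ≈ 0.00019996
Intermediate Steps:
r = 5594 (r = 5392 + 202 = 5594)
1/(r + H(123 - 1*68)) = 1/(5594 - 593) = 1/5001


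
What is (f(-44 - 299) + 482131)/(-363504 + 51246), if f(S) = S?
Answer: -80298/52043 ≈ -1.5429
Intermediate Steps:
(f(-44 - 299) + 482131)/(-363504 + 51246) = ((-44 - 299) + 482131)/(-363504 + 51246) = (-343 + 482131)/(-312258) = 481788*(-1/312258) = -80298/52043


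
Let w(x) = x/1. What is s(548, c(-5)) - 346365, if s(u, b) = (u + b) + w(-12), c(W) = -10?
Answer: -345839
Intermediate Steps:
w(x) = x (w(x) = x*1 = x)
s(u, b) = -12 + b + u (s(u, b) = (u + b) - 12 = (b + u) - 12 = -12 + b + u)
s(548, c(-5)) - 346365 = (-12 - 10 + 548) - 346365 = 526 - 346365 = -345839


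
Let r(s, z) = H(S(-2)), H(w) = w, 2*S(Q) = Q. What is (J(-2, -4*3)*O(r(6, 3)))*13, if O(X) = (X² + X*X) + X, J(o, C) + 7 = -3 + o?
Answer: -156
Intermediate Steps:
S(Q) = Q/2
J(o, C) = -10 + o (J(o, C) = -7 + (-3 + o) = -10 + o)
r(s, z) = -1 (r(s, z) = (½)*(-2) = -1)
O(X) = X + 2*X² (O(X) = (X² + X²) + X = 2*X² + X = X + 2*X²)
(J(-2, -4*3)*O(r(6, 3)))*13 = ((-10 - 2)*(-(1 + 2*(-1))))*13 = -(-12)*(1 - 2)*13 = -(-12)*(-1)*13 = -12*1*13 = -12*13 = -156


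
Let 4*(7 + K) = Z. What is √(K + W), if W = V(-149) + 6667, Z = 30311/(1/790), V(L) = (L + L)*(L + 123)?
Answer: √24003322/2 ≈ 2449.7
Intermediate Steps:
V(L) = 2*L*(123 + L) (V(L) = (2*L)*(123 + L) = 2*L*(123 + L))
Z = 23945690 (Z = 30311/(1/790) = 30311*790 = 23945690)
K = 11972831/2 (K = -7 + (¼)*23945690 = -7 + 11972845/2 = 11972831/2 ≈ 5.9864e+6)
W = 14415 (W = 2*(-149)*(123 - 149) + 6667 = 2*(-149)*(-26) + 6667 = 7748 + 6667 = 14415)
√(K + W) = √(11972831/2 + 14415) = √(12001661/2) = √24003322/2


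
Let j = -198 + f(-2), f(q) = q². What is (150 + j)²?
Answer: 1936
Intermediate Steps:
j = -194 (j = -198 + (-2)² = -198 + 4 = -194)
(150 + j)² = (150 - 194)² = (-44)² = 1936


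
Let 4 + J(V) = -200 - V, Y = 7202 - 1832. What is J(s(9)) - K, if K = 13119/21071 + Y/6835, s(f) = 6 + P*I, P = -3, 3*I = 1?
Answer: -6060611840/28804057 ≈ -210.41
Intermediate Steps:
I = ⅓ (I = (⅓)*1 = ⅓ ≈ 0.33333)
Y = 5370
s(f) = 5 (s(f) = 6 - 3*⅓ = 6 - 1 = 5)
J(V) = -204 - V (J(V) = -4 + (-200 - V) = -204 - V)
K = 40563927/28804057 (K = 13119/21071 + 5370/6835 = 13119*(1/21071) + 5370*(1/6835) = 13119/21071 + 1074/1367 = 40563927/28804057 ≈ 1.4083)
J(s(9)) - K = (-204 - 1*5) - 1*40563927/28804057 = (-204 - 5) - 40563927/28804057 = -209 - 40563927/28804057 = -6060611840/28804057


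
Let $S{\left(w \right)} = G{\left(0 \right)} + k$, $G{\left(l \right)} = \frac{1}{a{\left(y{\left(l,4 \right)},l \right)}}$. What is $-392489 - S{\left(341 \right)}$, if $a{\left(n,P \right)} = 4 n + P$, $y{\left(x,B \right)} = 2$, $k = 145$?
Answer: $- \frac{3141073}{8} \approx -3.9263 \cdot 10^{5}$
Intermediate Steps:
$a{\left(n,P \right)} = P + 4 n$
$G{\left(l \right)} = \frac{1}{8 + l}$ ($G{\left(l \right)} = \frac{1}{l + 4 \cdot 2} = \frac{1}{l + 8} = \frac{1}{8 + l}$)
$S{\left(w \right)} = \frac{1161}{8}$ ($S{\left(w \right)} = \frac{1}{8 + 0} + 145 = \frac{1}{8} + 145 = \frac{1161}{8}$)
$-392489 - S{\left(341 \right)} = -392489 - \frac{1161}{8} = - \frac{3141073}{8}$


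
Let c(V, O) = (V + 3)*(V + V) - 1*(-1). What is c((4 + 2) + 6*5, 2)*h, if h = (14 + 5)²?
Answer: 1014049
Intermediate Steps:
c(V, O) = 1 + 2*V*(3 + V) (c(V, O) = (3 + V)*(2*V) + 1 = 2*V*(3 + V) + 1 = 1 + 2*V*(3 + V))
h = 361 (h = 19² = 361)
c((4 + 2) + 6*5, 2)*h = (1 + 2*((4 + 2) + 6*5)² + 6*((4 + 2) + 6*5))*361 = (1 + 2*(6 + 30)² + 6*(6 + 30))*361 = (1 + 2*36² + 6*36)*361 = (1 + 2*1296 + 216)*361 = (1 + 2592 + 216)*361 = 2809*361 = 1014049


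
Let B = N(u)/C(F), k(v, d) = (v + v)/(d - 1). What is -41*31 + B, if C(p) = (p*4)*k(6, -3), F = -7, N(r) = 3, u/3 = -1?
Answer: -35587/28 ≈ -1271.0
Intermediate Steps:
u = -3 (u = 3*(-1) = -3)
k(v, d) = 2*v/(-1 + d) (k(v, d) = (2*v)/(-1 + d) = 2*v/(-1 + d))
C(p) = -12*p (C(p) = (p*4)*(2*6/(-1 - 3)) = (4*p)*(2*6/(-4)) = (4*p)*(2*6*(-1/4)) = (4*p)*(-3) = -12*p)
B = 1/28 (B = 3/((-12*(-7))) = 3/84 = 3*(1/84) = 1/28 ≈ 0.035714)
-41*31 + B = -41*31 + 1/28 = -1271 + 1/28 = -35587/28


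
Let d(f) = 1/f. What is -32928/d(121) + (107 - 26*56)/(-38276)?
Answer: -152502606139/38276 ≈ -3.9843e+6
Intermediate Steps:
-32928/d(121) + (107 - 26*56)/(-38276) = -32928/(1/121) + (107 - 26*56)/(-38276) = -32928/1/121 + (107 - 1456)*(-1/38276) = -32928*121 - 1349*(-1/38276) = -3984288 + 1349/38276 = -152502606139/38276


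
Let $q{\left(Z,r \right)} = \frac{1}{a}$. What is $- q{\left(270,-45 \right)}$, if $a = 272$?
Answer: $- \frac{1}{272} \approx -0.0036765$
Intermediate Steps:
$q{\left(Z,r \right)} = \frac{1}{272}$
$- q{\left(270,-45 \right)} = \left(-1\right) \frac{1}{272} = - \frac{1}{272}$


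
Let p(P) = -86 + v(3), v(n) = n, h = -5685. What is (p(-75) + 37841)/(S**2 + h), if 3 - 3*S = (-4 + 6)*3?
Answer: -93/14 ≈ -6.6429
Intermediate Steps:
p(P) = -83 (p(P) = -86 + 3 = -83)
S = -1 (S = 1 - (-4 + 6)*3/3 = 1 - 2*3/3 = 1 - 1/3*6 = 1 - 2 = -1)
(p(-75) + 37841)/(S**2 + h) = (-83 + 37841)/((-1)**2 - 5685) = 37758/(1 - 5685) = 37758/(-5684) = 37758*(-1/5684) = -93/14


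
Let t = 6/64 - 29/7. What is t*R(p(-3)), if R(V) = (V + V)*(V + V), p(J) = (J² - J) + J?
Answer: -73467/56 ≈ -1311.9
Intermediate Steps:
p(J) = J²
R(V) = 4*V² (R(V) = (2*V)*(2*V) = 4*V²)
t = -907/224 (t = 6*(1/64) - 29*⅐ = 3/32 - 29/7 = -907/224 ≈ -4.0491)
t*R(p(-3)) = -907*((-3)²)²/56 = -907*9²/56 = -907*81/56 = -907/224*324 = -73467/56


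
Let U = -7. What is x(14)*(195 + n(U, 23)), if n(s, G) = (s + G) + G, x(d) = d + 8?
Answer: 5148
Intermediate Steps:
x(d) = 8 + d
n(s, G) = s + 2*G (n(s, G) = (G + s) + G = s + 2*G)
x(14)*(195 + n(U, 23)) = (8 + 14)*(195 + (-7 + 2*23)) = 22*(195 + (-7 + 46)) = 22*(195 + 39) = 22*234 = 5148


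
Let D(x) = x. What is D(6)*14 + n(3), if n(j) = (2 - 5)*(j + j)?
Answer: 66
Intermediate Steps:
n(j) = -6*j
D(6)*14 + n(3) = 6*14 - 6*3 = 84 - 18 = 66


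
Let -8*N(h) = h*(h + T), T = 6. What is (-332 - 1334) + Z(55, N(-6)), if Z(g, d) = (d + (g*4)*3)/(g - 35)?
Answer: -1633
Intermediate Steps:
N(h) = -h*(6 + h)/8 (N(h) = -h*(h + 6)/8 = -h*(6 + h)/8)
Z(g, d) = (d + 12*g)/(-35 + g) (Z(g, d) = (d + (4*g)*3)/(-35 + g) = (d + 12*g)/(-35 + g))
(-332 - 1334) + Z(55, N(-6)) = (-332 - 1334) + (-1/8*(-6)*(6 - 6) + 12*55)/(-35 + 55) = -1666 + (-1/8*(-6)*0 + 660)/20 = -1666 + (0 + 660)/20 = -1666 + (1/20)*660 = -1666 + 33 = -1633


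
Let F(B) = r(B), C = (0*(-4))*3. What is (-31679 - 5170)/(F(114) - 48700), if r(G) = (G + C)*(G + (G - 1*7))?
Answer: 36849/23506 ≈ 1.5676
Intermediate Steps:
C = 0 (C = 0*3 = 0)
r(G) = G*(-7 + 2*G) (r(G) = (G + 0)*(G + (G - 1*7)) = G*(G + (G - 7)) = G*(G + (-7 + G)) = G*(-7 + 2*G))
F(B) = B*(-7 + 2*B)
(-31679 - 5170)/(F(114) - 48700) = (-31679 - 5170)/(114*(-7 + 2*114) - 48700) = -36849/(114*(-7 + 228) - 48700) = -36849/(114*221 - 48700) = -36849/(25194 - 48700) = -36849/(-23506) = -36849*(-1/23506) = 36849/23506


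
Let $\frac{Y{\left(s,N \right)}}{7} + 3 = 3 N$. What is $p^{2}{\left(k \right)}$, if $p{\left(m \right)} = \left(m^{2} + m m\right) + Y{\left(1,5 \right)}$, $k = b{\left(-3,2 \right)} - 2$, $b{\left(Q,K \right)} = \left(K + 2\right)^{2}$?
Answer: $226576$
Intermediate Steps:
$Y{\left(s,N \right)} = -21 + 21 N$ ($Y{\left(s,N \right)} = -21 + 7 \cdot 3 N = -21 + 21 N$)
$b{\left(Q,K \right)} = \left(2 + K\right)^{2}$
$k = 14$ ($k = \left(2 + 2\right)^{2} - 2 = 4^{2} - 2 = 16 - 2 = 14$)
$p{\left(m \right)} = 84 + 2 m^{2}$ ($p{\left(m \right)} = \left(m^{2} + m m\right) + \left(-21 + 21 \cdot 5\right) = \left(m^{2} + m^{2}\right) + \left(-21 + 105\right) = 2 m^{2} + 84 = 84 + 2 m^{2}$)
$p^{2}{\left(k \right)} = \left(84 + 2 \cdot 14^{2}\right)^{2} = \left(84 + 2 \cdot 196\right)^{2} = \left(84 + 392\right)^{2} = 476^{2} = 226576$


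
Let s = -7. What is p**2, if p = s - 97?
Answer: 10816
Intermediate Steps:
p = -104 (p = -7 - 97 = -104)
p**2 = (-104)**2 = 10816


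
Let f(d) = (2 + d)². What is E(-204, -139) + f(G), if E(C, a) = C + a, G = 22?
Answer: 233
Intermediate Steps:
E(-204, -139) + f(G) = (-204 - 139) + (2 + 22)² = -343 + 24² = -343 + 576 = 233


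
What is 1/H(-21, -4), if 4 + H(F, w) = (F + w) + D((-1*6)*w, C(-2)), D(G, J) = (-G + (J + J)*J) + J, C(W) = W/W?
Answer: -1/50 ≈ -0.020000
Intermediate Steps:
C(W) = 1
D(G, J) = J - G + 2*J**2 (D(G, J) = (-G + (2*J)*J) + J = (-G + 2*J**2) + J = J - G + 2*J**2)
H(F, w) = -1 + F + 7*w (H(F, w) = -4 + ((F + w) + (1 - (-1*6)*w + 2*1**2)) = -4 + ((F + w) + (1 - (-6)*w + 2*1)) = -4 + ((F + w) + (1 + 6*w + 2)) = -4 + ((F + w) + (3 + 6*w)) = -4 + (3 + F + 7*w) = -1 + F + 7*w)
1/H(-21, -4) = 1/(-1 - 21 + 7*(-4)) = 1/(-1 - 21 - 28) = 1/(-50) = -1/50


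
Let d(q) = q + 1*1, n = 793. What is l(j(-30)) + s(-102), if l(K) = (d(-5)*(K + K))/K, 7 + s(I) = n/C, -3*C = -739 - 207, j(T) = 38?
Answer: -11811/946 ≈ -12.485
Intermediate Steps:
d(q) = 1 + q (d(q) = q + 1 = 1 + q)
C = 946/3 (C = -(-739 - 207)/3 = -⅓*(-946) = 946/3 ≈ 315.33)
s(I) = -4243/946 (s(I) = -7 + 793/(946/3) = -7 + 793*(3/946) = -7 + 2379/946 = -4243/946)
l(K) = -8 (l(K) = ((1 - 5)*(K + K))/K = (-8*K)/K = -8)
l(j(-30)) + s(-102) = -8 - 4243/946 = -11811/946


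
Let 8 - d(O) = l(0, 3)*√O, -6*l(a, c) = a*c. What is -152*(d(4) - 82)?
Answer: 11248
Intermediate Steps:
l(a, c) = -a*c/6
d(O) = 8 (d(O) = 8 - (-⅙*0*3)*√O = 8 - 0*√O = 8 - 1*0 = 8 + 0 = 8)
-152*(d(4) - 82) = -152*(8 - 82) = -152*(-74) = 11248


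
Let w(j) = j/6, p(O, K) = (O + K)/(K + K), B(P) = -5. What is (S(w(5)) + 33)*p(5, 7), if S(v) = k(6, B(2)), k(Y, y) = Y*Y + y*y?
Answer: 564/7 ≈ 80.571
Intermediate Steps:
p(O, K) = (K + O)/(2*K) (p(O, K) = (K + O)/((2*K)) = (K + O)*(1/(2*K)) = (K + O)/(2*K))
w(j) = j/6 (w(j) = j*(⅙) = j/6)
k(Y, y) = Y² + y²
S(v) = 61 (S(v) = 6² + (-5)² = 36 + 25 = 61)
(S(w(5)) + 33)*p(5, 7) = (61 + 33)*((½)*(7 + 5)/7) = 94*((½)*(⅐)*12) = 94*(6/7) = 564/7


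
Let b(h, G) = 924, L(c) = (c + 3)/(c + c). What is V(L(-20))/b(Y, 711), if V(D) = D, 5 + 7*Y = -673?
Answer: 17/36960 ≈ 0.00045996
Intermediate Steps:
Y = -678/7 (Y = -5/7 + (⅐)*(-673) = -5/7 - 673/7 = -678/7 ≈ -96.857)
L(c) = (3 + c)/(2*c) (L(c) = (3 + c)/((2*c)) = (3 + c)*(1/(2*c)) = (3 + c)/(2*c))
V(L(-20))/b(Y, 711) = ((½)*(3 - 20)/(-20))/924 = ((½)*(-1/20)*(-17))*(1/924) = (17/40)*(1/924) = 17/36960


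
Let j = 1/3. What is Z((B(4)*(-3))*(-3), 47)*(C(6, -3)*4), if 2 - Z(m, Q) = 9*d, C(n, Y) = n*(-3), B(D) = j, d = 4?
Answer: 2448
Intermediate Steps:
j = ⅓ ≈ 0.33333
B(D) = ⅓
C(n, Y) = -3*n
Z(m, Q) = -34 (Z(m, Q) = 2 - 9*4 = 2 - 1*36 = 2 - 36 = -34)
Z((B(4)*(-3))*(-3), 47)*(C(6, -3)*4) = -34*(-3*6)*4 = -(-612)*4 = -34*(-72) = 2448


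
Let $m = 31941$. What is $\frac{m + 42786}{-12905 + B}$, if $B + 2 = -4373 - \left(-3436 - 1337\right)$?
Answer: $- \frac{24909}{4169} \approx -5.9748$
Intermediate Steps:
$B = 398$ ($B = -2 - \left(937 - 1337\right) = -2 - -400 = -2 + \left(-4373 + 4773\right) = -2 + 400 = 398$)
$\frac{m + 42786}{-12905 + B} = \frac{31941 + 42786}{-12905 + 398} = \frac{74727}{-12507} = 74727 \left(- \frac{1}{12507}\right) = - \frac{24909}{4169}$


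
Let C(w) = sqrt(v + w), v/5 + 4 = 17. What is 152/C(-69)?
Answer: -76*I ≈ -76.0*I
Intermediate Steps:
v = 65 (v = -20 + 5*17 = -20 + 85 = 65)
C(w) = sqrt(65 + w)
152/C(-69) = 152/(sqrt(65 - 69)) = 152/(sqrt(-4)) = 152/((2*I)) = 152*(-I/2) = -76*I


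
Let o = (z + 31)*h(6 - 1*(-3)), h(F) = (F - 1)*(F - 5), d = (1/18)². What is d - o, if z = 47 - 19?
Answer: -611711/324 ≈ -1888.0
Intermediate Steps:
d = 1/324 (d = (1/18)² = 1/324 ≈ 0.0030864)
z = 28
h(F) = (-1 + F)*(-5 + F)
o = 1888 (o = (28 + 31)*(5 + (6 - 1*(-3))² - 6*(6 - 1*(-3))) = 59*(5 + (6 + 3)² - 6*(6 + 3)) = 59*(5 + 9² - 6*9) = 59*(5 + 81 - 54) = 59*32 = 1888)
d - o = 1/324 - 1*1888 = 1/324 - 1888 = -611711/324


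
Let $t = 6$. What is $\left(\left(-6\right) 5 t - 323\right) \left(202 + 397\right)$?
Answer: $-301297$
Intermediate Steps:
$\left(\left(-6\right) 5 t - 323\right) \left(202 + 397\right) = \left(\left(-6\right) 5 \cdot 6 - 323\right) \left(202 + 397\right) = \left(\left(-30\right) 6 - 323\right) 599 = \left(-180 - 323\right) 599 = \left(-503\right) 599 = -301297$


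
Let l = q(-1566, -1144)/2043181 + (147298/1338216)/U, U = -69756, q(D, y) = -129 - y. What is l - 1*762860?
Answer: -10392772870049342358347/13623434020391184 ≈ -7.6286e+5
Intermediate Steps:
l = 6746276267893/13623434020391184 (l = (-129 - 1*(-1144))/2043181 + (147298/1338216)/(-69756) = (-129 + 1144)*(1/2043181) + (147298*(1/1338216))*(-1/69756) = 1015*(1/2043181) + (73649/669108)*(-1/69756) = 145/291883 - 73649/46674297648 = 6746276267893/13623434020391184 ≈ 0.00049520)
l - 1*762860 = 6746276267893/13623434020391184 - 1*762860 = 6746276267893/13623434020391184 - 762860 = -10392772870049342358347/13623434020391184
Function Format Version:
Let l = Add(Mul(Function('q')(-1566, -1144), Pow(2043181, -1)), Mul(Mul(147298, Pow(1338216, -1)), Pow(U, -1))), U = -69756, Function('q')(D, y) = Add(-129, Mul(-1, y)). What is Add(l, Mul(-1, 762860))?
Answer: Rational(-10392772870049342358347, 13623434020391184) ≈ -7.6286e+5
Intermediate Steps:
l = Rational(6746276267893, 13623434020391184) (l = Add(Mul(Add(-129, Mul(-1, -1144)), Pow(2043181, -1)), Mul(Mul(147298, Pow(1338216, -1)), Pow(-69756, -1))) = Add(Mul(Add(-129, 1144), Rational(1, 2043181)), Mul(Mul(147298, Rational(1, 1338216)), Rational(-1, 69756))) = Add(Mul(1015, Rational(1, 2043181)), Mul(Rational(73649, 669108), Rational(-1, 69756))) = Add(Rational(145, 291883), Rational(-73649, 46674297648)) = Rational(6746276267893, 13623434020391184) ≈ 0.00049520)
Add(l, Mul(-1, 762860)) = Add(Rational(6746276267893, 13623434020391184), Mul(-1, 762860)) = Add(Rational(6746276267893, 13623434020391184), -762860) = Rational(-10392772870049342358347, 13623434020391184)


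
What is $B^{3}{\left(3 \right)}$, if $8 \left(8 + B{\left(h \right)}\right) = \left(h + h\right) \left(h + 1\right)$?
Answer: $-125$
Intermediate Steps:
$B{\left(h \right)} = -8 + \frac{h \left(1 + h\right)}{4}$ ($B{\left(h \right)} = -8 + \frac{\left(h + h\right) \left(h + 1\right)}{8} = -8 + \frac{2 h \left(1 + h\right)}{8} = -8 + \frac{h \left(1 + h\right)}{4}$)
$B^{3}{\left(3 \right)} = \left(-8 + \frac{1}{4} \cdot 3 + \frac{3^{2}}{4}\right)^{3} = \left(-8 + \frac{3}{4} + \frac{1}{4} \cdot 9\right)^{3} = \left(-8 + \frac{3}{4} + \frac{9}{4}\right)^{3} = \left(-5\right)^{3} = -125$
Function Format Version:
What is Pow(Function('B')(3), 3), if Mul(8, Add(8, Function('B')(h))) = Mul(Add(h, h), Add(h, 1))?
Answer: -125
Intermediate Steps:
Function('B')(h) = Add(-8, Mul(Rational(1, 4), h, Add(1, h))) (Function('B')(h) = Add(-8, Mul(Rational(1, 8), Mul(Add(h, h), Add(h, 1)))) = Add(-8, Mul(Rational(1, 8), Mul(Mul(2, h), Add(1, h)))) = Add(-8, Mul(Rational(1, 8), Mul(2, h, Add(1, h)))) = Add(-8, Mul(Rational(1, 4), h, Add(1, h))))
Pow(Function('B')(3), 3) = Pow(Add(-8, Mul(Rational(1, 4), 3), Mul(Rational(1, 4), Pow(3, 2))), 3) = Pow(Add(-8, Rational(3, 4), Mul(Rational(1, 4), 9)), 3) = Pow(Add(-8, Rational(3, 4), Rational(9, 4)), 3) = Pow(-5, 3) = -125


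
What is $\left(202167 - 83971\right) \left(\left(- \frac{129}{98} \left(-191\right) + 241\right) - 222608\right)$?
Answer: $- \frac{1286405491046}{49} \approx -2.6253 \cdot 10^{10}$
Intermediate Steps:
$\left(202167 - 83971\right) \left(\left(- \frac{129}{98} \left(-191\right) + 241\right) - 222608\right) = 118196 \left(\left(\left(-129\right) \frac{1}{98} \left(-191\right) + 241\right) - 222608\right) = 118196 \left(\left(\left(- \frac{129}{98}\right) \left(-191\right) + 241\right) - 222608\right) = 118196 \left(\left(\frac{24639}{98} + 241\right) - 222608\right) = 118196 \left(\frac{48257}{98} - 222608\right) = 118196 \left(- \frac{21767327}{98}\right) = - \frac{1286405491046}{49}$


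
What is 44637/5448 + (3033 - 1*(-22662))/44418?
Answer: 117926257/13443848 ≈ 8.7718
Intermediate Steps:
44637/5448 + (3033 - 1*(-22662))/44418 = 44637*(1/5448) + (3033 + 22662)*(1/44418) = 14879/1816 + 25695*(1/44418) = 14879/1816 + 8565/14806 = 117926257/13443848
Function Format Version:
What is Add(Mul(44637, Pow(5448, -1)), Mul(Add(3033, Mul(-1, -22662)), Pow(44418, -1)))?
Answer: Rational(117926257, 13443848) ≈ 8.7718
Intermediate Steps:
Add(Mul(44637, Pow(5448, -1)), Mul(Add(3033, Mul(-1, -22662)), Pow(44418, -1))) = Add(Mul(44637, Rational(1, 5448)), Mul(Add(3033, 22662), Rational(1, 44418))) = Add(Rational(14879, 1816), Mul(25695, Rational(1, 44418))) = Add(Rational(14879, 1816), Rational(8565, 14806)) = Rational(117926257, 13443848)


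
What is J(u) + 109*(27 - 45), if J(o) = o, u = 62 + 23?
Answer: -1877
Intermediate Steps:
u = 85
J(u) + 109*(27 - 45) = 85 + 109*(27 - 45) = 85 + 109*(-18) = 85 - 1962 = -1877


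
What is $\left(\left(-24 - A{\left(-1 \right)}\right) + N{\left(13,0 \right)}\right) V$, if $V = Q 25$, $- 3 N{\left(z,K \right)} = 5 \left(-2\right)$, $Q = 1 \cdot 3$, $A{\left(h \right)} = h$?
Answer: $-1475$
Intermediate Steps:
$Q = 3$
$N{\left(z,K \right)} = \frac{10}{3}$ ($N{\left(z,K \right)} = - \frac{5 \left(-2\right)}{3} = \left(- \frac{1}{3}\right) \left(-10\right) = \frac{10}{3}$)
$V = 75$ ($V = 3 \cdot 25 = 75$)
$\left(\left(-24 - A{\left(-1 \right)}\right) + N{\left(13,0 \right)}\right) V = \left(\left(-24 - -1\right) + \frac{10}{3}\right) 75 = \left(\left(-24 + 1\right) + \frac{10}{3}\right) 75 = \left(-23 + \frac{10}{3}\right) 75 = \left(- \frac{59}{3}\right) 75 = -1475$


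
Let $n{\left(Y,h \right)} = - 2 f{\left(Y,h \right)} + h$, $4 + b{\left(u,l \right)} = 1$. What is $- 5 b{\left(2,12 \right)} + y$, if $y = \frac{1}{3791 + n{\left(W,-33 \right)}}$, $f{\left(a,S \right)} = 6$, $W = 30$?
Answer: $\frac{56191}{3746} \approx 15.0$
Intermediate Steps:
$b{\left(u,l \right)} = -3$ ($b{\left(u,l \right)} = -4 + 1 = -3$)
$n{\left(Y,h \right)} = -12 + h$ ($n{\left(Y,h \right)} = \left(-2\right) 6 + h = -12 + h$)
$y = \frac{1}{3746}$ ($y = \frac{1}{3791 - 45} = \frac{1}{3746} \approx 0.00026695$)
$- 5 b{\left(2,12 \right)} + y = \left(-5\right) \left(-3\right) + \frac{1}{3746} = 15 + \frac{1}{3746} = \frac{56191}{3746}$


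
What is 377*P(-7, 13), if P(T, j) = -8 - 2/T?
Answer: -20358/7 ≈ -2908.3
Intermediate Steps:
P(T, j) = -8 - 2/T
377*P(-7, 13) = 377*(-8 - 2/(-7)) = 377*(-8 - 2*(-⅐)) = 377*(-8 + 2/7) = 377*(-54/7) = -20358/7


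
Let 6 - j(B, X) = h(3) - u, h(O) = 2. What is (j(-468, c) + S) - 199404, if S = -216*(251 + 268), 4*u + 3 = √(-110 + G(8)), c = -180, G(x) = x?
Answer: -1246019/4 + I*√102/4 ≈ -3.1151e+5 + 2.5249*I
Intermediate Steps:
u = -¾ + I*√102/4 (u = -¾ + √(-110 + 8)/4 = -¾ + √(-102)/4 = -¾ + (I*√102)/4 = -¾ + I*√102/4 ≈ -0.75 + 2.5249*I)
j(B, X) = 13/4 + I*√102/4 (j(B, X) = 6 - (2 - (-¾ + I*√102/4)) = 6 - (2 + (¾ - I*√102/4)) = 6 - (11/4 - I*√102/4) = 6 + (-11/4 + I*√102/4) = 13/4 + I*√102/4)
S = -112104 (S = -216*519 = -112104)
(j(-468, c) + S) - 199404 = ((13/4 + I*√102/4) - 112104) - 199404 = (-448403/4 + I*√102/4) - 199404 = -1246019/4 + I*√102/4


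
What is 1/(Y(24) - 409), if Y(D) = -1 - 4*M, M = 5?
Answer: -1/430 ≈ -0.0023256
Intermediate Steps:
Y(D) = -21 (Y(D) = -1 - 4*5 = -1 - 20 = -21)
1/(Y(24) - 409) = 1/(-21 - 409) = 1/(-430) = -1/430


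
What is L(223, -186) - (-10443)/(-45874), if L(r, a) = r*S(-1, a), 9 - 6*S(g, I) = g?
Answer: 51118181/137622 ≈ 371.44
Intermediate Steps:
S(g, I) = 3/2 - g/6
L(r, a) = 5*r/3 (L(r, a) = r*(3/2 - 1/6*(-1)) = r*(3/2 + 1/6) = r*(5/3) = 5*r/3)
L(223, -186) - (-10443)/(-45874) = (5/3)*223 - (-10443)/(-45874) = 1115/3 - (-10443)*(-1)/45874 = 1115/3 - 1*10443/45874 = 1115/3 - 10443/45874 = 51118181/137622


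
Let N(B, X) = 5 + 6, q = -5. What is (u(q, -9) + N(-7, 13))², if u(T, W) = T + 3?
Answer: 81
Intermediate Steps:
u(T, W) = 3 + T
N(B, X) = 11
(u(q, -9) + N(-7, 13))² = ((3 - 5) + 11)² = (-2 + 11)² = 9² = 81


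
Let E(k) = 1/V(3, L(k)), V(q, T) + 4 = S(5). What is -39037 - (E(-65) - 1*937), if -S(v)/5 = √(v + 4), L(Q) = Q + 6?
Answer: -723899/19 ≈ -38100.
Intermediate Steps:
L(Q) = 6 + Q
S(v) = -5*√(4 + v) (S(v) = -5*√(v + 4) = -5*√(4 + v))
V(q, T) = -19 (V(q, T) = -4 - 5*√(4 + 5) = -4 - 5*√9 = -4 - 5*3 = -4 - 15 = -19)
E(k) = -1/19 (E(k) = 1/(-19) = -1/19)
-39037 - (E(-65) - 1*937) = -39037 - (-1/19 - 1*937) = -39037 - (-1/19 - 937) = -39037 - 1*(-17804/19) = -39037 + 17804/19 = -723899/19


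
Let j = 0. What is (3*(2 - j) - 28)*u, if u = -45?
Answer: 990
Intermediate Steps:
(3*(2 - j) - 28)*u = (3*(2 - 1*0) - 28)*(-45) = (3*(2 + 0) - 28)*(-45) = (3*2 - 28)*(-45) = (6 - 28)*(-45) = -22*(-45) = 990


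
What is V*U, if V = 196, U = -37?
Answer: -7252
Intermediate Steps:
V*U = 196*(-37) = -7252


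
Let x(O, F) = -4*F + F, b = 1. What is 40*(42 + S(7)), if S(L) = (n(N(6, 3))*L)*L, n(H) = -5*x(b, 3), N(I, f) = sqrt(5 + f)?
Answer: 89880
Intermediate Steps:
x(O, F) = -3*F
n(H) = 45 (n(H) = -(-15)*3 = -5*(-9) = 45)
S(L) = 45*L**2 (S(L) = (45*L)*L = 45*L**2)
40*(42 + S(7)) = 40*(42 + 45*7**2) = 40*(42 + 45*49) = 40*(42 + 2205) = 40*2247 = 89880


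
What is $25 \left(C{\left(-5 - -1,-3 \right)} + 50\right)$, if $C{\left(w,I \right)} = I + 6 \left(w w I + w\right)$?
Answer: $-6625$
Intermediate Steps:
$C{\left(w,I \right)} = I + 6 w + 6 I w^{2}$ ($C{\left(w,I \right)} = I + 6 \left(w^{2} I + w\right) = I + 6 \left(I w^{2} + w\right) = I + 6 \left(w + I w^{2}\right) = I + \left(6 w + 6 I w^{2}\right) = I + 6 w + 6 I w^{2}$)
$25 \left(C{\left(-5 - -1,-3 \right)} + 50\right) = 25 \left(\left(-3 + 6 \left(-5 - -1\right) + 6 \left(-3\right) \left(-5 - -1\right)^{2}\right) + 50\right) = 25 \left(\left(-3 + 6 \left(-5 + 1\right) + 6 \left(-3\right) \left(-5 + 1\right)^{2}\right) + 50\right) = 25 \left(\left(-3 + 6 \left(-4\right) + 6 \left(-3\right) \left(-4\right)^{2}\right) + 50\right) = 25 \left(\left(-3 - 24 + 6 \left(-3\right) 16\right) + 50\right) = 25 \left(\left(-3 - 24 - 288\right) + 50\right) = 25 \left(-315 + 50\right) = 25 \left(-265\right) = -6625$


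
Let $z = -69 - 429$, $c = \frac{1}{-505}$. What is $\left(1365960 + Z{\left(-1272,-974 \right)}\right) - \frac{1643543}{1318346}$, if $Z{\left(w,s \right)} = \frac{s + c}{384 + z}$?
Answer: $\frac{8639422063728838}{6324764935} \approx 1.366 \cdot 10^{6}$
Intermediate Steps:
$c = - \frac{1}{505} \approx -0.0019802$
$z = -498$
$Z{\left(w,s \right)} = \frac{1}{57570} - \frac{s}{114}$ ($Z{\left(w,s \right)} = \frac{s - \frac{1}{505}}{384 - 498} = \frac{- \frac{1}{505} + s}{-114} = \left(- \frac{1}{505} + s\right) \left(- \frac{1}{114}\right) = \frac{1}{57570} - \frac{s}{114}$)
$\left(1365960 + Z{\left(-1272,-974 \right)}\right) - \frac{1643543}{1318346} = \left(1365960 + \left(\frac{1}{57570} - - \frac{487}{57}\right)\right) - \frac{1643543}{1318346} = \left(1365960 + \left(\frac{1}{57570} + \frac{487}{57}\right)\right) - \frac{1643543}{1318346} = \left(1365960 + \frac{163957}{19190}\right) - \frac{1643543}{1318346} = \frac{26212936357}{19190} - \frac{1643543}{1318346} = \frac{8639422063728838}{6324764935}$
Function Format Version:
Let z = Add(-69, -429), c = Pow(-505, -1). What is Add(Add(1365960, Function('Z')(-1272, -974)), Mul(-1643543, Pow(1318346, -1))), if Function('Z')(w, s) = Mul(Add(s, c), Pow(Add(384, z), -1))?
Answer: Rational(8639422063728838, 6324764935) ≈ 1.3660e+6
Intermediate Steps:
c = Rational(-1, 505) ≈ -0.0019802
z = -498
Function('Z')(w, s) = Add(Rational(1, 57570), Mul(Rational(-1, 114), s)) (Function('Z')(w, s) = Mul(Add(s, Rational(-1, 505)), Pow(Add(384, -498), -1)) = Mul(Add(Rational(-1, 505), s), Pow(-114, -1)) = Mul(Add(Rational(-1, 505), s), Rational(-1, 114)) = Add(Rational(1, 57570), Mul(Rational(-1, 114), s)))
Add(Add(1365960, Function('Z')(-1272, -974)), Mul(-1643543, Pow(1318346, -1))) = Add(Add(1365960, Add(Rational(1, 57570), Mul(Rational(-1, 114), -974))), Mul(-1643543, Pow(1318346, -1))) = Add(Add(1365960, Add(Rational(1, 57570), Rational(487, 57))), Mul(-1643543, Rational(1, 1318346))) = Add(Add(1365960, Rational(163957, 19190)), Rational(-1643543, 1318346)) = Add(Rational(26212936357, 19190), Rational(-1643543, 1318346)) = Rational(8639422063728838, 6324764935)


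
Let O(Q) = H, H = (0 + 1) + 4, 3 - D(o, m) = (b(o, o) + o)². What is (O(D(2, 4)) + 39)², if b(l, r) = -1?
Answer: 1936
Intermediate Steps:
D(o, m) = 3 - (-1 + o)²
H = 5 (H = 1 + 4 = 5)
O(Q) = 5
(O(D(2, 4)) + 39)² = (5 + 39)² = 44² = 1936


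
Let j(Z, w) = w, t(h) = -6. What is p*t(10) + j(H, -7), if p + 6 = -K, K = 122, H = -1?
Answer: 761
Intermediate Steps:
p = -128 (p = -6 - 1*122 = -6 - 122 = -128)
p*t(10) + j(H, -7) = -128*(-6) - 7 = 768 - 7 = 761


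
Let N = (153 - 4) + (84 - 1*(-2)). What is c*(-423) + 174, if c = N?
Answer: -99231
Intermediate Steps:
N = 235 (N = 149 + (84 + 2) = 149 + 86 = 235)
c = 235
c*(-423) + 174 = 235*(-423) + 174 = -99405 + 174 = -99231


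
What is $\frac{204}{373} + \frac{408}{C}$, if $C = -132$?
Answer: $- \frac{10438}{4103} \approx -2.544$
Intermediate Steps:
$\frac{204}{373} + \frac{408}{C} = \frac{204}{373} + \frac{408}{-132} = 204 \cdot \frac{1}{373} + 408 \left(- \frac{1}{132}\right) = \frac{204}{373} - \frac{34}{11} = - \frac{10438}{4103}$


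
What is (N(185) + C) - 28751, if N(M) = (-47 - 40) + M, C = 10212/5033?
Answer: -144200337/5033 ≈ -28651.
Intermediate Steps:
C = 10212/5033 (C = 10212*(1/5033) = 10212/5033 ≈ 2.0290)
N(M) = -87 + M
(N(185) + C) - 28751 = ((-87 + 185) + 10212/5033) - 28751 = (98 + 10212/5033) - 28751 = 503446/5033 - 28751 = -144200337/5033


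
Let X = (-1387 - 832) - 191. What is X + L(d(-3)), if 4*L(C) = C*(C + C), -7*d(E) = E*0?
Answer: -2410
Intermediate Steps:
d(E) = 0 (d(E) = -E*0/7 = -⅐*0 = 0)
X = -2410 (X = -2219 - 191 = -2410)
L(C) = C²/2 (L(C) = (C*(C + C))/4 = (C*(2*C))/4 = (2*C²)/4 = C²/2)
X + L(d(-3)) = -2410 + (½)*0² = -2410 + (½)*0 = -2410 + 0 = -2410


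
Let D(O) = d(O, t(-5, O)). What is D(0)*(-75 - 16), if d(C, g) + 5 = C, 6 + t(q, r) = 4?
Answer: 455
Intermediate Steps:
t(q, r) = -2 (t(q, r) = -6 + 4 = -2)
d(C, g) = -5 + C
D(O) = -5 + O
D(0)*(-75 - 16) = (-5 + 0)*(-75 - 16) = -5*(-91) = 455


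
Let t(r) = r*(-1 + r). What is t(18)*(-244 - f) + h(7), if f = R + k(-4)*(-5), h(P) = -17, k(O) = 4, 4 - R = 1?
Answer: -69479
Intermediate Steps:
R = 3 (R = 4 - 1*1 = 4 - 1 = 3)
f = -17 (f = 3 + 4*(-5) = 3 - 20 = -17)
t(18)*(-244 - f) + h(7) = (18*(-1 + 18))*(-244 - 1*(-17)) - 17 = (18*17)*(-244 + 17) - 17 = 306*(-227) - 17 = -69462 - 17 = -69479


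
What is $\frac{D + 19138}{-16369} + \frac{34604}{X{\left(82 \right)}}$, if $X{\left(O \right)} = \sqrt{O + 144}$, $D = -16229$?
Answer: $- \frac{2909}{16369} + \frac{17302 \sqrt{226}}{113} \approx 2301.6$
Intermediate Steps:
$X{\left(O \right)} = \sqrt{144 + O}$
$\frac{D + 19138}{-16369} + \frac{34604}{X{\left(82 \right)}} = \frac{-16229 + 19138}{-16369} + \frac{34604}{\sqrt{144 + 82}} = 2909 \left(- \frac{1}{16369}\right) + \frac{34604}{\sqrt{226}} = - \frac{2909}{16369} + 34604 \frac{\sqrt{226}}{226} = - \frac{2909}{16369} + \frac{17302 \sqrt{226}}{113}$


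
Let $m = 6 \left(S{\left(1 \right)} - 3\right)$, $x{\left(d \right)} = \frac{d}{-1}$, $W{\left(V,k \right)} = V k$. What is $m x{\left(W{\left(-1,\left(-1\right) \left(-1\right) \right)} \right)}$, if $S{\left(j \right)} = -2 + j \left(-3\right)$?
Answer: $-48$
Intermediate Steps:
$S{\left(j \right)} = -2 - 3 j$
$x{\left(d \right)} = - d$ ($x{\left(d \right)} = d \left(-1\right) = - d$)
$m = -48$ ($m = 6 \left(\left(-2 - 3\right) - 3\right) = 6 \left(-5 - 3\right) = 6 \left(-8\right) = -48$)
$m x{\left(W{\left(-1,\left(-1\right) \left(-1\right) \right)} \right)} = - 48 \left(- \left(-1\right) \left(\left(-1\right) \left(-1\right)\right)\right) = - 48 \left(- \left(-1\right) 1\right) = - 48 \left(\left(-1\right) \left(-1\right)\right) = \left(-48\right) 1 = -48$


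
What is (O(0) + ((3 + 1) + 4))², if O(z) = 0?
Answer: 64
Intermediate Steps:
(O(0) + ((3 + 1) + 4))² = (0 + ((3 + 1) + 4))² = (0 + (4 + 4))² = (0 + 8)² = 8² = 64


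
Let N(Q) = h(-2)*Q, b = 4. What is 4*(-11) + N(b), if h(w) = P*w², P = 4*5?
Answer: 276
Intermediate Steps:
P = 20
h(w) = 20*w²
N(Q) = 80*Q (N(Q) = (20*(-2)²)*Q = (20*4)*Q = 80*Q)
4*(-11) + N(b) = 4*(-11) + 80*4 = -44 + 320 = 276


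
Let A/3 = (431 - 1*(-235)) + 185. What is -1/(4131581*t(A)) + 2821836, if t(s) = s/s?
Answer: 11658644002715/4131581 ≈ 2.8218e+6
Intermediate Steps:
A = 2553 (A = 3*((431 - 1*(-235)) + 185) = 3*((431 + 235) + 185) = 3*(666 + 185) = 3*851 = 2553)
t(s) = 1
-1/(4131581*t(A)) + 2821836 = -1/(4131581*1) + 2821836 = -1/4131581 + 2821836 = 11658644002715/4131581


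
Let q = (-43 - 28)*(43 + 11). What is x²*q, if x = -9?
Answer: -310554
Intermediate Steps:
q = -3834 (q = -71*54 = -3834)
x²*q = (-9)²*(-3834) = 81*(-3834) = -310554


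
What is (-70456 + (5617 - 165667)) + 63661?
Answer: -166845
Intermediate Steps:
(-70456 + (5617 - 165667)) + 63661 = (-70456 - 160050) + 63661 = -230506 + 63661 = -166845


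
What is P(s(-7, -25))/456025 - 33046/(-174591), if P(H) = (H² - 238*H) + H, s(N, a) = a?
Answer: 648534928/3184714431 ≈ 0.20364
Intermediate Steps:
P(H) = H² - 237*H
P(s(-7, -25))/456025 - 33046/(-174591) = -25*(-237 - 25)/456025 - 33046/(-174591) = -25*(-262)*(1/456025) - 33046*(-1/174591) = 6550*(1/456025) + 33046/174591 = 262/18241 + 33046/174591 = 648534928/3184714431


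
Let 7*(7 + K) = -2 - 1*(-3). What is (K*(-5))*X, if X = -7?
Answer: -240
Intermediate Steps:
K = -48/7 (K = -7 + (-2 - 1*(-3))/7 = -7 + (-2 + 3)/7 = -7 + (⅐)*1 = -7 + ⅐ = -48/7 ≈ -6.8571)
(K*(-5))*X = -48/7*(-5)*(-7) = (240/7)*(-7) = -240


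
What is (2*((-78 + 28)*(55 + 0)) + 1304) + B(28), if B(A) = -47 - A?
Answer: -4271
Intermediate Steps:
(2*((-78 + 28)*(55 + 0)) + 1304) + B(28) = (2*((-78 + 28)*(55 + 0)) + 1304) + (-47 - 1*28) = (2*(-50*55) + 1304) + (-47 - 28) = (2*(-2750) + 1304) - 75 = (-5500 + 1304) - 75 = -4196 - 75 = -4271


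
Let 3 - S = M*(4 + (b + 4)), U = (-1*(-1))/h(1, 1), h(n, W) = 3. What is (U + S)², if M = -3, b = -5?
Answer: 1369/9 ≈ 152.11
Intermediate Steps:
U = ⅓ (U = -1*(-1)/3 = 1*(⅓) = ⅓ ≈ 0.33333)
S = 12 (S = 3 - (-3)*(4 + (-5 + 4)) = 3 - (-3)*(4 - 1) = 3 - (-3)*3 = 3 - 1*(-9) = 3 + 9 = 12)
(U + S)² = (⅓ + 12)² = (37/3)² = 1369/9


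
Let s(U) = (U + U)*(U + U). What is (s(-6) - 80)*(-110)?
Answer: -7040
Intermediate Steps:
s(U) = 4*U**2 (s(U) = (2*U)*(2*U) = 4*U**2)
(s(-6) - 80)*(-110) = (4*(-6)**2 - 80)*(-110) = (4*36 - 80)*(-110) = (144 - 80)*(-110) = 64*(-110) = -7040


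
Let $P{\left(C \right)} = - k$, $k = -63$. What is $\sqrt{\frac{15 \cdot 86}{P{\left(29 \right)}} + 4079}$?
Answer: $\frac{\sqrt{1807869}}{21} \approx 64.027$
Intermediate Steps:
$P{\left(C \right)} = 63$ ($P{\left(C \right)} = \left(-1\right) \left(-63\right) = 63$)
$\sqrt{\frac{15 \cdot 86}{P{\left(29 \right)}} + 4079} = \sqrt{\frac{15 \cdot 86}{63} + 4079} = \sqrt{1290 \cdot \frac{1}{63} + 4079} = \sqrt{\frac{430}{21} + 4079} = \sqrt{\frac{86089}{21}} = \frac{\sqrt{1807869}}{21}$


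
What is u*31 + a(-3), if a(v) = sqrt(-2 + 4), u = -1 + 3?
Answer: 62 + sqrt(2) ≈ 63.414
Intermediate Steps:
u = 2
a(v) = sqrt(2)
u*31 + a(-3) = 2*31 + sqrt(2) = 62 + sqrt(2)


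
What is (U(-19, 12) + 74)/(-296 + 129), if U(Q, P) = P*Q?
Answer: 154/167 ≈ 0.92216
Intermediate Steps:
(U(-19, 12) + 74)/(-296 + 129) = (12*(-19) + 74)/(-296 + 129) = (-228 + 74)/(-167) = -154*(-1/167) = 154/167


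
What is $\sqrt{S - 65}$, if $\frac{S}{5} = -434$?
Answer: $i \sqrt{2235} \approx 47.276 i$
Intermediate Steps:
$S = -2170$ ($S = 5 \left(-434\right) = -2170$)
$\sqrt{S - 65} = \sqrt{-2170 - 65} = \sqrt{-2235} = i \sqrt{2235}$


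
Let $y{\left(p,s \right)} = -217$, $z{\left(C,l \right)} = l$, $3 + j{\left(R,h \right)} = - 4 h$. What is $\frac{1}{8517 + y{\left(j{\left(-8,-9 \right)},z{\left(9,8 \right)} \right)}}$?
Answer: $\frac{1}{8300} \approx 0.00012048$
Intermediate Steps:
$j{\left(R,h \right)} = -3 - 4 h$
$\frac{1}{8517 + y{\left(j{\left(-8,-9 \right)},z{\left(9,8 \right)} \right)}} = \frac{1}{8517 - 217} = \frac{1}{8300}$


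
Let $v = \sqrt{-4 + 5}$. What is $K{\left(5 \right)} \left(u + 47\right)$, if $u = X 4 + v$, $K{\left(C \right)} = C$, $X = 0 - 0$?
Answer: $240$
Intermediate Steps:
$X = 0$ ($X = 0 + 0 = 0$)
$v = 1$ ($v = \sqrt{1} = 1$)
$u = 1$ ($u = 0 \cdot 4 + 1 = 0 + 1 = 1$)
$K{\left(5 \right)} \left(u + 47\right) = 5 \left(1 + 47\right) = 5 \cdot 48 = 240$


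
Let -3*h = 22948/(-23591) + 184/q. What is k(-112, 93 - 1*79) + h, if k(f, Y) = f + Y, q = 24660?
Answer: -42618534176/436315545 ≈ -97.678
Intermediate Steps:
k(f, Y) = Y + f
h = 140389234/436315545 (h = -(22948/(-23591) + 184/24660)/3 = -(22948*(-1/23591) + 184*(1/24660))/3 = -(-22948/23591 + 46/6165)/3 = -⅓*(-140389234/145438515) = 140389234/436315545 ≈ 0.32176)
k(-112, 93 - 1*79) + h = ((93 - 1*79) - 112) + 140389234/436315545 = ((93 - 79) - 112) + 140389234/436315545 = (14 - 112) + 140389234/436315545 = -98 + 140389234/436315545 = -42618534176/436315545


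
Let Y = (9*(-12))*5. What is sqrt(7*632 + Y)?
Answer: 2*sqrt(971) ≈ 62.322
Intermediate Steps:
Y = -540 (Y = -108*5 = -540)
sqrt(7*632 + Y) = sqrt(7*632 - 540) = sqrt(4424 - 540) = sqrt(3884) = 2*sqrt(971)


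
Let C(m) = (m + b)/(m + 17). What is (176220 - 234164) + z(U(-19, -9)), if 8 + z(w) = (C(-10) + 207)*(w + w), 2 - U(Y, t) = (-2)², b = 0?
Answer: -411420/7 ≈ -58774.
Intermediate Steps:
U(Y, t) = -2 (U(Y, t) = 2 - 1*(-2)² = 2 - 1*4 = 2 - 4 = -2)
C(m) = m/(17 + m) (C(m) = (m + 0)/(m + 17) = m/(17 + m))
z(w) = -8 + 2878*w/7 (z(w) = -8 + (-10/(17 - 10) + 207)*(w + w) = -8 + (-10/7 + 207)*(2*w) = -8 + 1439*(2*w)/7 = -8 + 2878*w/7)
(176220 - 234164) + z(U(-19, -9)) = (176220 - 234164) + (-8 + (2878/7)*(-2)) = -57944 + (-8 - 5756/7) = -57944 - 5812/7 = -411420/7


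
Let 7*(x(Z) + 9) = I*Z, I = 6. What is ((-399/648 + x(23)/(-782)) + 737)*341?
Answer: 148449706603/591192 ≈ 2.5110e+5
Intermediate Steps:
x(Z) = -9 + 6*Z/7 (x(Z) = -9 + (6*Z)/7 = -9 + 6*Z/7)
((-399/648 + x(23)/(-782)) + 737)*341 = ((-399/648 + (-9 + (6/7)*23)/(-782)) + 737)*341 = ((-399*1/648 + (-9 + 138/7)*(-1/782)) + 737)*341 = ((-133/216 + (75/7)*(-1/782)) + 737)*341 = ((-133/216 - 75/5474) + 737)*341 = (-372121/591192 + 737)*341 = (435336383/591192)*341 = 148449706603/591192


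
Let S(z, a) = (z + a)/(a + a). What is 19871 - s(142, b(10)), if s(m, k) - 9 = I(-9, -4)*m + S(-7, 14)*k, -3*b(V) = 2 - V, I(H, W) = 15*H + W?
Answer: 118798/3 ≈ 39599.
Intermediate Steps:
S(z, a) = (a + z)/(2*a) (S(z, a) = (a + z)/((2*a)) = (a + z)*(1/(2*a)) = (a + z)/(2*a))
I(H, W) = W + 15*H
b(V) = -⅔ + V/3 (b(V) = -(2 - V)/3 = -⅔ + V/3)
s(m, k) = 9 - 139*m + k/4 (s(m, k) = 9 + ((-4 + 15*(-9))*m + ((½)*(14 - 7)/14)*k) = 9 + ((-4 - 135)*m + ((½)*(1/14)*7)*k) = 9 + (-139*m + k/4) = 9 - 139*m + k/4)
19871 - s(142, b(10)) = 19871 - (9 - 139*142 + (-⅔ + (⅓)*10)/4) = 19871 - (9 - 19738 + (-⅔ + 10/3)/4) = 19871 - (9 - 19738 + (¼)*(8/3)) = 19871 - (9 - 19738 + ⅔) = 19871 - 1*(-59185/3) = 19871 + 59185/3 = 118798/3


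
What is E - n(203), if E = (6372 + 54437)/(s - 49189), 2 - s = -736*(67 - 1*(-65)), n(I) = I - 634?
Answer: 20733724/47965 ≈ 432.27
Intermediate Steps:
n(I) = -634 + I
s = 97154 (s = 2 - (-736)*(67 - 1*(-65)) = 2 - (-736)*(67 + 65) = 2 - (-736)*132 = 2 - 1*(-97152) = 2 + 97152 = 97154)
E = 60809/47965 (E = (6372 + 54437)/(97154 - 49189) = 60809/47965 ≈ 1.2678)
E - n(203) = 60809/47965 - (-634 + 203) = 60809/47965 - 1*(-431) = 60809/47965 + 431 = 20733724/47965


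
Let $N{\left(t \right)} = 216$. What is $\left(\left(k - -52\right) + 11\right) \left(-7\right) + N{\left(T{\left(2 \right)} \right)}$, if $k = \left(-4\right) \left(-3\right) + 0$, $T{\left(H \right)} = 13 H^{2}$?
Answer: $-309$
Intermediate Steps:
$k = 12$ ($k = 12 + 0 = 12$)
$\left(\left(k - -52\right) + 11\right) \left(-7\right) + N{\left(T{\left(2 \right)} \right)} = \left(\left(12 - -52\right) + 11\right) \left(-7\right) + 216 = \left(\left(12 + 52\right) + 11\right) \left(-7\right) + 216 = \left(64 + 11\right) \left(-7\right) + 216 = 75 \left(-7\right) + 216 = -525 + 216 = -309$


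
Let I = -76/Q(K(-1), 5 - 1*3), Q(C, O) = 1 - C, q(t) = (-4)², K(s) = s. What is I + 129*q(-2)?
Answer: 2026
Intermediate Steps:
q(t) = 16
I = -38 (I = -76/(1 - 1*(-1)) = -76/(1 + 1) = -76/2 = -76*½ = -38)
I + 129*q(-2) = -38 + 129*16 = -38 + 2064 = 2026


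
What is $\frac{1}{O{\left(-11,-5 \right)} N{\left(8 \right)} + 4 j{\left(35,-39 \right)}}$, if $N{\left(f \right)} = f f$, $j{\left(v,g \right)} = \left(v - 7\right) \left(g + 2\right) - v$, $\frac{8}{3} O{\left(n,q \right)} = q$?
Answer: $- \frac{1}{4404} \approx -0.00022707$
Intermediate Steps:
$O{\left(n,q \right)} = \frac{3 q}{8}$
$j{\left(v,g \right)} = - v + \left(-7 + v\right) \left(2 + g\right)$ ($j{\left(v,g \right)} = \left(-7 + v\right) \left(2 + g\right) - v = - v + \left(-7 + v\right) \left(2 + g\right)$)
$N{\left(f \right)} = f^{2}$
$\frac{1}{O{\left(-11,-5 \right)} N{\left(8 \right)} + 4 j{\left(35,-39 \right)}} = \frac{1}{\frac{3}{8} \left(-5\right) 8^{2} + 4 \left(-14 + 35 - -273 - 1365\right)} = \frac{1}{\left(- \frac{15}{8}\right) 64 + 4 \left(-14 + 35 + 273 - 1365\right)} = \frac{1}{-120 + 4 \left(-1071\right)} = \frac{1}{-120 - 4284} = \frac{1}{-4404} = - \frac{1}{4404}$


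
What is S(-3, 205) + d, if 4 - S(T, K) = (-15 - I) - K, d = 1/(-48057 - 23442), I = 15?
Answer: 17088260/71499 ≈ 239.00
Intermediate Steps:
d = -1/71499 (d = 1/(-71499) = -1/71499 ≈ -1.3986e-5)
S(T, K) = 34 + K (S(T, K) = 4 - ((-15 - 1*15) - K) = 4 - ((-15 - 15) - K) = 4 - (-30 - K) = 4 + (30 + K) = 34 + K)
S(-3, 205) + d = (34 + 205) - 1/71499 = 239 - 1/71499 = 17088260/71499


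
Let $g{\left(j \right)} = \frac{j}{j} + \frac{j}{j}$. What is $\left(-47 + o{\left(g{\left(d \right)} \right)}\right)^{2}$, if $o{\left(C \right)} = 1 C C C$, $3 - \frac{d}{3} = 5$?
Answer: $1521$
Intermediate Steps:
$d = -6$ ($d = 9 - 15 = -6$)
$g{\left(j \right)} = 2$ ($g{\left(j \right)} = 1 + 1 = 2$)
$o{\left(C \right)} = C^{3}$ ($o{\left(C \right)} = 1 C^{2} C = 1 C^{3} = C^{3}$)
$\left(-47 + o{\left(g{\left(d \right)} \right)}\right)^{2} = \left(-47 + 2^{3}\right)^{2} = \left(-47 + 8\right)^{2} = \left(-39\right)^{2} = 1521$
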